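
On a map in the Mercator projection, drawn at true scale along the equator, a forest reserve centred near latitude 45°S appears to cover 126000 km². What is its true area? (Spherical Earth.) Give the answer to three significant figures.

Mercator is conformal, so the point scale is isotropic: h = k = sec φ = 1/cos φ.
Areal scale = k² = sec²φ = 1/cos²(45°) = 1/0.7071² = 2.000.
True area = apparent / (areal scale) = 126000 / 2.000 ≈ 63000 km².

63000 km²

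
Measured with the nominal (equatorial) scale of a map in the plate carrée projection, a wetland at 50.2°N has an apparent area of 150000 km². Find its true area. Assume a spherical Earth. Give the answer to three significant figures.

Plate carrée maps x = Rλ, y = Rφ. The meridian scale is h = 1 and the parallel scale is k = 1/cos φ = sec φ.
Areal scale = h·k = 1 × sec φ; at 50.2°, h = 1.000, k = 1.562, so h·k = 1.562.
True area = apparent / (areal scale) = 150000 / 1.562 ≈ 96000 km².

96000 km²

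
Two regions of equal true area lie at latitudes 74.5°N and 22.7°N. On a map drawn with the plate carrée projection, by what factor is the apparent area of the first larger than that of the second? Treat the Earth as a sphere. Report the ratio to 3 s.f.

For the equirectangular projection with φ₀ = 0 (plate carrée), h = 1 along meridians and k = sec φ along parallels.
Areal scale at 74.5°: h·k = 1.000 × 3.742 = 3.742.
Areal scale at 22.7°: h·k = 1.000 × 1.084 = 1.084.
Ratio = 3.742/1.084 ≈ 3.45.

3.45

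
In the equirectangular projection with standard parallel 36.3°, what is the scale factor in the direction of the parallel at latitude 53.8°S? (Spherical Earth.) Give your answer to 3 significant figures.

1.36

The equidistant cylindrical projection with φ₀ = 36.3° has h = 1 (meridians true) and k = cos φ₀ / cos φ along parallels.
k = cos 36.3° / cos 53.8° = 0.8059/0.5906 = 1.365.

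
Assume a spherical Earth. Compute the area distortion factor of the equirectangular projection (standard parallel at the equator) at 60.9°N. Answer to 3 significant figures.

2.06

In the plate carrée (x = Rλ, y = Rφ), meridians are true-scale (h = 1) and parallels are stretched by k = sec φ.
Areal scale = h·k = 1 × sec φ; at 60.9°, h = 1.000, k = 2.056, so h·k = 2.056.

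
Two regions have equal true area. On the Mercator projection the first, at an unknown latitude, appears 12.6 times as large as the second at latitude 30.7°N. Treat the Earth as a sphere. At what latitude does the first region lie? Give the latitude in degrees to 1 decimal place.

76.0°

Mercator areal scale is sec²φ, so apparent-area ratio = sec²φ₁ / sec²φ₂ = cos²φ₂ / cos²φ₁.
cos²φ₂ / cos²φ₁ = 12.6  ⇒  cos φ₁ = cos 30.7° / √12.6 = 0.8599/3.550 = 0.2422.
φ₁ = arccos(0.2422) ≈ 76.0°.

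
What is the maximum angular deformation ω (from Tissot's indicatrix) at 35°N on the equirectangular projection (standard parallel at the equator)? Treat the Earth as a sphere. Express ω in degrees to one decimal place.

11.4°

Plate carrée maps x = Rλ, y = Rφ. The meridian scale is h = 1 and the parallel scale is k = 1/cos φ = sec φ.
At 35°: h = 1.000, k = 1.221; principal scales a = 1.221, b = 1.000.
sin(ω/2) = (a − b)/(a + b) = 0.2208/2.221 = 0.09941, so ω = 2 arcsin(0.09941) ≈ 11.4°.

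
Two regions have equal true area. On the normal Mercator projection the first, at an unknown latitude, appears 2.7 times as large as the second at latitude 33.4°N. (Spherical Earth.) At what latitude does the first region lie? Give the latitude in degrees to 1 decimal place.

59.5°

On Mercator, (apparent₁)/(apparent₂) = sec²φ₁ / sec²φ₂ when true areas are equal.
cos²φ₂ / cos²φ₁ = 2.7  ⇒  cos φ₁ = cos 33.4° / √2.7 = 0.8348/1.643 = 0.5081.
φ₁ = arccos(0.5081) ≈ 59.5°.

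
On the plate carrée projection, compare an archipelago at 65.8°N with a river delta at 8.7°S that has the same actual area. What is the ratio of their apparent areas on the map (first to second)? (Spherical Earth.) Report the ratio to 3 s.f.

Plate carrée maps x = Rλ, y = Rφ. The meridian scale is h = 1 and the parallel scale is k = 1/cos φ = sec φ.
Areal scale at 65.8°: h·k = 1.000 × 2.439 = 2.439.
Areal scale at 8.7°: h·k = 1.000 × 1.012 = 1.012.
Ratio = 2.439/1.012 ≈ 2.41.

2.41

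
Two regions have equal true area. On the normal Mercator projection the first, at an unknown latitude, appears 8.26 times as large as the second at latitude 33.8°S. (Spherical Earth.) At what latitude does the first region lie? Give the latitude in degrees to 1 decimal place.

73.2°

On Mercator, (apparent₁)/(apparent₂) = sec²φ₁ / sec²φ₂ when true areas are equal.
cos²φ₂ / cos²φ₁ = 8.26  ⇒  cos φ₁ = cos 33.8° / √8.26 = 0.8310/2.874 = 0.2891.
φ₁ = arccos(0.2891) ≈ 73.2°.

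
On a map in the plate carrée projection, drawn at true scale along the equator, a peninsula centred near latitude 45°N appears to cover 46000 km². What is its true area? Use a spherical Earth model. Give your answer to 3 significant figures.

In the plate carrée (x = Rλ, y = Rφ), meridians are true-scale (h = 1) and parallels are stretched by k = sec φ.
Areal scale = h·k = 1 × sec φ; at 45°, h = 1.000, k = 1.414, so h·k = 1.414.
True area = apparent / (areal scale) = 46000 / 1.414 ≈ 32500 km².

32500 km²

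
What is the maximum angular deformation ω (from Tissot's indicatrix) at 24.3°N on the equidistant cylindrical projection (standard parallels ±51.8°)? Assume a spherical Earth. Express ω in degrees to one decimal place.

22.1°

The equidistant cylindrical projection with φ₀ = 51.8° has h = 1 (meridians true) and k = cos φ₀ / cos φ along parallels.
At 24.3°: h = 1.000, k = 0.6785; principal scales a = 1.000, b = 0.6785.
sin(ω/2) = (a − b)/(a + b) = 0.3215/1.679 = 0.1915, so ω = 2 arcsin(0.1915) ≈ 22.1°.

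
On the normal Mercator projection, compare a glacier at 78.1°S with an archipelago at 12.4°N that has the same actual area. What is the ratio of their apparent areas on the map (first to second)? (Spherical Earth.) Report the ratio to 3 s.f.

On Mercator, area is exaggerated by sec²φ = 1/cos²φ.
At 78.1°: sec²(78.1°) = 1/0.2062² = 23.52.
At 12.4°: sec²(12.4°) = 1/0.9767² = 1.048.
Ratio = 23.52/1.048 = cos²(12.4°)/cos²(78.1°) ≈ 22.4.

22.4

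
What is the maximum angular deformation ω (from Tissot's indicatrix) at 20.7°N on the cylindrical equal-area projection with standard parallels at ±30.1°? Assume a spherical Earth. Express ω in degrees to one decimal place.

8.9°

Cylindrical equal-area (φ₀ = 30.1°): h = cos φ / cos 30.1° along meridians, k = cos 30.1° / cos φ along parallels; h·k = 1.
At 20.7°: h = 1.081, k = 0.9249; principal scales a = 1.081, b = 0.9249.
sin(ω/2) = (a − b)/(a + b) = 0.1564/2.006 = 0.07796, so ω = 2 arcsin(0.07796) ≈ 8.9°.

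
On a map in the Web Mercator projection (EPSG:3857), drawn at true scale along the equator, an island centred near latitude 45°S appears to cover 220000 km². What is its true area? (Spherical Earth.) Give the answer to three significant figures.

Mercator is conformal, so the point scale is isotropic: h = k = sec φ = 1/cos φ.
Areal scale = k² = sec²φ = 1/cos²(45°) = 1/0.7071² = 2.000.
True area = apparent / (areal scale) = 220000 / 2.000 ≈ 110000 km².

110000 km²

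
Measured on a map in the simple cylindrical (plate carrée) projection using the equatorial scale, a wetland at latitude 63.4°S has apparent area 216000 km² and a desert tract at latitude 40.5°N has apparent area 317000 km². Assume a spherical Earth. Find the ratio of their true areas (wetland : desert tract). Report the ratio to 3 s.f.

0.401

Plate carrée has h = 1 and k = sec φ, giving areal scale sec φ; true area = (apparent area) · cos φ.
True area of wetland: 216000 × cos(63.4°) = 216000 × 0.4478 = 96720 km².
True area of desert tract: 317000 × cos(40.5°) = 317000 × 0.7604 = 241000 km².
Ratio = 96720 / 241000 ≈ 0.401.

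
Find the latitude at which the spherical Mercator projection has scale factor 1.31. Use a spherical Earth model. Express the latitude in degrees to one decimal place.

Mercator scale is k = sec φ = 1/cos φ.
1/cos φ = 1.31  ⇒  cos φ = 0.7634  ⇒  φ = arccos(0.7634) ≈ 40.2°.

40.2°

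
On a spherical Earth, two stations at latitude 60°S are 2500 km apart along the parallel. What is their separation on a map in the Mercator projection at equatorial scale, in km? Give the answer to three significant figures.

5000 km

For Mercator, h = k = sec φ (a conformal cylindrical projection has a single point scale, 1/cos φ).
Along the parallel, k = sec 60° = 1/0.5000 = 2.000.
Map distance = 2500 × 2.000 ≈ 5000 km.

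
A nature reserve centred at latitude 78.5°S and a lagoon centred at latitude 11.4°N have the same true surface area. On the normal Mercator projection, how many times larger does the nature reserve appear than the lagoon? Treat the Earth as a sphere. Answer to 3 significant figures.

Mercator areal scale is sec²φ.
At 78.5°: sec²(78.5°) = 1/0.1994² = 25.16.
At 11.4°: sec²(11.4°) = 1/0.9803² = 1.041.
Ratio = 25.16/1.041 = cos²(11.4°)/cos²(78.5°) ≈ 24.2.

24.2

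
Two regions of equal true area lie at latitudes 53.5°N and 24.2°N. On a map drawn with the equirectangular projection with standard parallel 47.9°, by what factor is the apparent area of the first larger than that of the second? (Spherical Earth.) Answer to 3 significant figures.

1.53

The equidistant cylindrical projection with φ₀ = 47.9° has h = 1 (meridians true) and k = cos φ₀ / cos φ along parallels.
Areal scale at 53.5°: h·k = 1.000 × 1.127 = 1.127.
Areal scale at 24.2°: h·k = 1.000 × 0.7350 = 0.7350.
Ratio = 1.127/0.7350 ≈ 1.53.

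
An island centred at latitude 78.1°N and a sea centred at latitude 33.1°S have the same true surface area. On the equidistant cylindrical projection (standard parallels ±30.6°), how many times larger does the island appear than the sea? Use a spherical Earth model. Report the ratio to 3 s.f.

The equidistant cylindrical projection with φ₀ = 30.6° has h = 1 (meridians true) and k = cos φ₀ / cos φ along parallels.
Areal scale at 78.1°: h·k = 1.000 × 4.174 = 4.174.
Areal scale at 33.1°: h·k = 1.000 × 1.027 = 1.027.
Ratio = 4.174/1.027 ≈ 4.06.

4.06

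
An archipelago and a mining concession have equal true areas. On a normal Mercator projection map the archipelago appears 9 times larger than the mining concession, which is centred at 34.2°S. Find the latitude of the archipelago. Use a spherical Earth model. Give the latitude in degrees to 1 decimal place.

For equal true areas on Mercator, apparent areas scale as sec²φ, so the ratio is cos²φ₂ / cos²φ₁.
cos²φ₂ / cos²φ₁ = 9  ⇒  cos φ₁ = cos 34.2° / √9 = 0.8271/3.000 = 0.2757.
φ₁ = arccos(0.2757) ≈ 74.0°.

74.0°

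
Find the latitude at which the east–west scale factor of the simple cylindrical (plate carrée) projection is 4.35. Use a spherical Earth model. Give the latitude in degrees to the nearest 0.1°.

76.7°

Plate carrée: h = 1, k = sec φ along parallels.
sec φ = 4.35  ⇒  cos φ = 0.2299  ⇒  φ ≈ 76.7°.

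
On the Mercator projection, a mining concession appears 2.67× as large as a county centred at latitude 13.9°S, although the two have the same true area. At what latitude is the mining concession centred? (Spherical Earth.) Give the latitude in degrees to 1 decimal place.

53.6°

For equal true areas on Mercator, apparent areas scale as sec²φ, so the ratio is cos²φ₂ / cos²φ₁.
cos²φ₂ / cos²φ₁ = 2.67  ⇒  cos φ₁ = cos 13.9° / √2.67 = 0.9707/1.634 = 0.5941.
φ₁ = arccos(0.5941) ≈ 53.6°.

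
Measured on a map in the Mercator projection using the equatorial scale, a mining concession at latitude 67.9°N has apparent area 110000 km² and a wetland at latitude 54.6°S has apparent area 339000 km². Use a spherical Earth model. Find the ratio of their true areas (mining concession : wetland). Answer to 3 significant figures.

Since Mercator area scale is 1/cos²φ, the true area equals the apparent area multiplied by cos²φ.
True area of mining concession: 110000 × cos²(67.9°) = 110000 × 0.1415 = 15570 km².
True area of wetland: 339000 × cos²(54.6°) = 339000 × 0.3356 = 113800 km².
Ratio = 15570 / 113800 ≈ 0.137.

0.137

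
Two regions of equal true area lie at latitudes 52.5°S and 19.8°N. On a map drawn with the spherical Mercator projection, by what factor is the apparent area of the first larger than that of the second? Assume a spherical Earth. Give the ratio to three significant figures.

Mercator is conformal with k = sec φ, so areal scale = k² = sec²φ.
At 52.5°: sec²(52.5°) = 1/0.6088² = 2.698.
At 19.8°: sec²(19.8°) = 1/0.9409² = 1.130.
Ratio = 2.698/1.130 = cos²(19.8°)/cos²(52.5°) ≈ 2.39.

2.39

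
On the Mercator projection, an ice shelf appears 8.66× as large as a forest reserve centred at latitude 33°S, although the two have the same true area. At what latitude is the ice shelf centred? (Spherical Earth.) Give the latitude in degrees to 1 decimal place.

For equal true areas on Mercator, apparent areas scale as sec²φ, so the ratio is cos²φ₂ / cos²φ₁.
cos²φ₂ / cos²φ₁ = 8.66  ⇒  cos φ₁ = cos 33° / √8.66 = 0.8387/2.943 = 0.2850.
φ₁ = arccos(0.2850) ≈ 73.4°.

73.4°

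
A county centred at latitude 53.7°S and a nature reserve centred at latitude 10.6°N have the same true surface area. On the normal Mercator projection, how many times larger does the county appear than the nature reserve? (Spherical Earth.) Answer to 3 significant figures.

Mercator areal scale is sec²φ.
At 53.7°: sec²(53.7°) = 1/0.5920² = 2.853.
At 10.6°: sec²(10.6°) = 1/0.9829² = 1.035.
Ratio = 2.853/1.035 = cos²(10.6°)/cos²(53.7°) ≈ 2.76.

2.76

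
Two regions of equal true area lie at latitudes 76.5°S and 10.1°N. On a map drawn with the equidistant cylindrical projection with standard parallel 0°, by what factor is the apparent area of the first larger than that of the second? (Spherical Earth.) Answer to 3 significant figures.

In the plate carrée (x = Rλ, y = Rφ), meridians are true-scale (h = 1) and parallels are stretched by k = sec φ.
Areal scale at 76.5°: h·k = 1.000 × 4.284 = 4.284.
Areal scale at 10.1°: h·k = 1.000 × 1.016 = 1.016.
Ratio = 4.284/1.016 ≈ 4.22.

4.22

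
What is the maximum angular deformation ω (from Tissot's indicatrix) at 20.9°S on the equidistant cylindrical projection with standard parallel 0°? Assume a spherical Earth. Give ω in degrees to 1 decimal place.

3.9°

In the plate carrée (x = Rλ, y = Rφ), meridians are true-scale (h = 1) and parallels are stretched by k = sec φ.
At 20.9°: h = 1.000, k = 1.070; principal scales a = 1.070, b = 1.000.
sin(ω/2) = (a − b)/(a + b) = 0.07043/2.070 = 0.03402, so ω = 2 arcsin(0.03402) ≈ 3.9°.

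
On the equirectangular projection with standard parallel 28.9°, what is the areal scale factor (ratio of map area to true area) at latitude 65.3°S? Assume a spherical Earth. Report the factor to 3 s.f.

2.10

The equidistant cylindrical projection with φ₀ = 28.9° has h = 1 (meridians true) and k = cos φ₀ / cos φ along parallels.
Areal scale = h·k = 1 × cos φ₀ / cos φ; at 65.3°, h = 1.000, k = 2.095, so h·k = 2.095.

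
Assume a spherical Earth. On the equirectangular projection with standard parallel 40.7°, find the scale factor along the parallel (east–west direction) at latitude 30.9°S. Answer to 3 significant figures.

0.884

In the equirectangular projection with standard parallel φ₀ = 40.7° (x = Rλ cos φ₀, y = Rφ), meridians are true-scale (h = 1) and the parallel scale is k = cos φ₀ / cos φ.
k = cos 40.7° / cos 30.9° = 0.7581/0.8581 = 0.8835.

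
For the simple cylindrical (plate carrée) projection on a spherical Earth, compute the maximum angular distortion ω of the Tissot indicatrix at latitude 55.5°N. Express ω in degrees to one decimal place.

32.1°

For the equirectangular projection with φ₀ = 0 (plate carrée), h = 1 along meridians and k = sec φ along parallels.
At 55.5°: h = 1.000, k = 1.766; principal scales a = 1.766, b = 1.000.
sin(ω/2) = (a − b)/(a + b) = 0.7655/2.766 = 0.2768, so ω = 2 arcsin(0.2768) ≈ 32.1°.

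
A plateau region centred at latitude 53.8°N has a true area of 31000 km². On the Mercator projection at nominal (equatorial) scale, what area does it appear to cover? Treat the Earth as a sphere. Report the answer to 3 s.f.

The Mercator projection is conformal; its linear scale factor is the same in every direction and equals sec φ = 1/cos φ.
Areal scale = k² = sec²φ = 1/cos²(53.8°) = 1/0.5906² = 2.867.
Apparent area = 31000 × 2.867 ≈ 88900 km².

88900 km²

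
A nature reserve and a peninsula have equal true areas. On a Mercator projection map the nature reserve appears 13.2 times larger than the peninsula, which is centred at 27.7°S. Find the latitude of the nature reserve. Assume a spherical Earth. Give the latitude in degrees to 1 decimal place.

On Mercator, (apparent₁)/(apparent₂) = sec²φ₁ / sec²φ₂ when true areas are equal.
cos²φ₂ / cos²φ₁ = 13.2  ⇒  cos φ₁ = cos 27.7° / √13.2 = 0.8854/3.633 = 0.2437.
φ₁ = arccos(0.2437) ≈ 75.9°.

75.9°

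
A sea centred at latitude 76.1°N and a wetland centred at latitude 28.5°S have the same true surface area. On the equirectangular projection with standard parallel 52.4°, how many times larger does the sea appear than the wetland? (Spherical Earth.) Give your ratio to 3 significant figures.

3.66

With standard parallel φ₀ = 52.4°, the equirectangular projection gives x = Rλ cos φ₀, y = Rφ, so h = 1 and k = cos 52.4° / cos φ.
Areal scale at 76.1°: h·k = 1.000 × 2.540 = 2.540.
Areal scale at 28.5°: h·k = 1.000 × 0.6943 = 0.6943.
Ratio = 2.540/0.6943 ≈ 3.66.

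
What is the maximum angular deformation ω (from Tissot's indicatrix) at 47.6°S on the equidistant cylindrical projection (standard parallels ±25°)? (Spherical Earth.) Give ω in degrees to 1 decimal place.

16.9°

With standard parallel φ₀ = 25°, the equirectangular projection gives x = Rλ cos φ₀, y = Rφ, so h = 1 and k = cos 25° / cos φ.
At 47.6°: h = 1.000, k = 1.344; principal scales a = 1.344, b = 1.000.
sin(ω/2) = (a − b)/(a + b) = 0.3441/2.344 = 0.1468, so ω = 2 arcsin(0.1468) ≈ 16.9°.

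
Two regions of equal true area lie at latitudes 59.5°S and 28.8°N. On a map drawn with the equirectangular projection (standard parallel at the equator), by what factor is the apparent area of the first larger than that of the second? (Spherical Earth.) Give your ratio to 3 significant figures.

Plate carrée maps x = Rλ, y = Rφ. The meridian scale is h = 1 and the parallel scale is k = 1/cos φ = sec φ.
Areal scale at 59.5°: h·k = 1.000 × 1.970 = 1.970.
Areal scale at 28.8°: h·k = 1.000 × 1.141 = 1.141.
Ratio = 1.970/1.141 ≈ 1.73.

1.73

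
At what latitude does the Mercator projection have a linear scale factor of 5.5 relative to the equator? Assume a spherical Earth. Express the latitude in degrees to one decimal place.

Mercator scale is k = sec φ = 1/cos φ.
1/cos φ = 5.5  ⇒  cos φ = 0.1818  ⇒  φ = arccos(0.1818) ≈ 79.5°.

79.5°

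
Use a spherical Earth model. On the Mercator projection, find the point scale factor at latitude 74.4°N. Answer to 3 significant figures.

Mercator is conformal, so the point scale is isotropic: h = k = sec φ = 1/cos φ.
k = 1/cos 74.4° = 1/0.2689 = 3.719.

3.72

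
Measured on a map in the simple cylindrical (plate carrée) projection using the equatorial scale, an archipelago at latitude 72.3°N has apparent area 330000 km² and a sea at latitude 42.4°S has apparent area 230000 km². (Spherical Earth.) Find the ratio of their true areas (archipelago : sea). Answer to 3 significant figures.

0.591

On the plate carrée, areal scale = h·k = 1 × sec φ, so true area = apparent × cos φ.
True area of archipelago: 330000 × cos(72.3°) = 330000 × 0.3040 = 100300 km².
True area of sea: 230000 × cos(42.4°) = 230000 × 0.7385 = 169800 km².
Ratio = 100300 / 169800 ≈ 0.591.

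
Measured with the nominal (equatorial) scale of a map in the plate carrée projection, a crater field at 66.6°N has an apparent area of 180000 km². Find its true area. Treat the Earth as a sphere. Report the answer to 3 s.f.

In the plate carrée (x = Rλ, y = Rφ), meridians are true-scale (h = 1) and parallels are stretched by k = sec φ.
Areal scale = h·k = 1 × sec φ; at 66.6°, h = 1.000, k = 2.518, so h·k = 2.518.
True area = apparent / (areal scale) = 180000 / 2.518 ≈ 71500 km².

71500 km²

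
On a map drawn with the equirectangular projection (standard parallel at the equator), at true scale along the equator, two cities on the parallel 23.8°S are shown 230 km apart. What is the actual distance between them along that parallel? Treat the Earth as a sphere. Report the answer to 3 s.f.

For the equirectangular projection with φ₀ = 0 (plate carrée), h = 1 along meridians and k = sec φ along parallels.
Along the parallel at 23.8°, map distances are exaggerated by k = sec 23.8° = 1.093.
True distance = 230 / 1.093 = 230 × cos 23.8° ≈ 210 km.

210 km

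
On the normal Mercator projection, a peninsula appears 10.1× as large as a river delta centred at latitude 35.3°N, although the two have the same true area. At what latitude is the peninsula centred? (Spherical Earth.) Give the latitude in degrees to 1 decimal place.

75.1°

For equal true areas on Mercator, apparent areas scale as sec²φ, so the ratio is cos²φ₂ / cos²φ₁.
cos²φ₂ / cos²φ₁ = 10.1  ⇒  cos φ₁ = cos 35.3° / √10.1 = 0.8161/3.178 = 0.2568.
φ₁ = arccos(0.2568) ≈ 75.1°.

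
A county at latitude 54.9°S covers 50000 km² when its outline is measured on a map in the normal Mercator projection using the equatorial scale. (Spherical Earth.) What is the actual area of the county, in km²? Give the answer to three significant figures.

16500 km²

Mercator is conformal, so the point scale is isotropic: h = k = sec φ = 1/cos φ.
Areal scale = k² = sec²φ = 1/cos²(54.9°) = 1/0.5750² = 3.025.
True area = apparent / (areal scale) = 50000 / 3.025 ≈ 16500 km².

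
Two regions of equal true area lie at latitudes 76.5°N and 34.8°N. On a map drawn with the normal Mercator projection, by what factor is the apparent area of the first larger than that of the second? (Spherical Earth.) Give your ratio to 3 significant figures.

12.4

Mercator is conformal with k = sec φ, so areal scale = k² = sec²φ.
At 76.5°: sec²(76.5°) = 1/0.2334² = 18.35.
At 34.8°: sec²(34.8°) = 1/0.8211² = 1.483.
Ratio = 18.35/1.483 = cos²(34.8°)/cos²(76.5°) ≈ 12.4.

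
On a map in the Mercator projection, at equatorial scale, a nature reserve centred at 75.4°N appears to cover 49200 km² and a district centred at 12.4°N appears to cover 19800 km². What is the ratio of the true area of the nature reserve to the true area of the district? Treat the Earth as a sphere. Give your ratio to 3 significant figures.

0.166

Since Mercator area scale is 1/cos²φ, the true area equals the apparent area multiplied by cos²φ.
True area of nature reserve: 49200 × cos²(75.4°) = 49200 × 0.06354 = 3126 km².
True area of district: 19800 × cos²(12.4°) = 19800 × 0.9539 = 18890 km².
Ratio = 3126 / 18890 ≈ 0.166.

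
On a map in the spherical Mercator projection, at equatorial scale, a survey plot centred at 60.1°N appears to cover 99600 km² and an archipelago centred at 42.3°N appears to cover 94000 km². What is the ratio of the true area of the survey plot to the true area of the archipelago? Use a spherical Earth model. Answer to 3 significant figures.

Since Mercator area scale is 1/cos²φ, the true area equals the apparent area multiplied by cos²φ.
True area of survey plot: 99600 × cos²(60.1°) = 99600 × 0.2485 = 24750 km².
True area of archipelago: 94000 × cos²(42.3°) = 94000 × 0.5471 = 51420 km².
Ratio = 24750 / 51420 ≈ 0.481.

0.481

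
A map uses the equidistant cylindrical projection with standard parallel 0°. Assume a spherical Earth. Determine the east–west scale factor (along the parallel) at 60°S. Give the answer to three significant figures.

2.00

In the plate carrée (x = Rλ, y = Rφ), meridians are true-scale (h = 1) and parallels are stretched by k = sec φ.
k = 1/cos 60° = 1/0.5000 = 2.000.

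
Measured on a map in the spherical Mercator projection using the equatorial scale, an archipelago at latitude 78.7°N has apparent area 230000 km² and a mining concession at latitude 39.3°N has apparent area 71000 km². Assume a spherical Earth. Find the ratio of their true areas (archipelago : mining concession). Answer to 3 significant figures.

0.208

Since Mercator area scale is 1/cos²φ, the true area equals the apparent area multiplied by cos²φ.
True area of archipelago: 230000 × cos²(78.7°) = 230000 × 0.03839 = 8831 km².
True area of mining concession: 71000 × cos²(39.3°) = 71000 × 0.5988 = 42520 km².
Ratio = 8831 / 42520 ≈ 0.208.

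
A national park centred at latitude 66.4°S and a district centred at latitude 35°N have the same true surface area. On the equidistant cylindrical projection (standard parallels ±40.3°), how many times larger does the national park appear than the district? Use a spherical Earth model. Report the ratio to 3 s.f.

2.05

In the equirectangular projection with standard parallel φ₀ = 40.3° (x = Rλ cos φ₀, y = Rφ), meridians are true-scale (h = 1) and the parallel scale is k = cos φ₀ / cos φ.
Areal scale at 66.4°: h·k = 1.000 × 1.905 = 1.905.
Areal scale at 35°: h·k = 1.000 × 0.9310 = 0.9310.
Ratio = 1.905/0.9310 ≈ 2.05.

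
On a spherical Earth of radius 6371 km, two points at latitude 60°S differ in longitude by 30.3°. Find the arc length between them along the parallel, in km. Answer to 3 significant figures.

1680 km

Arc length along a parallel = R cos φ · Δλ (with Δλ in radians).
= 6371 × cos 60° × (30.3° × π/180) = 6371 × 0.5000 × 0.5288 ≈ 1680 km.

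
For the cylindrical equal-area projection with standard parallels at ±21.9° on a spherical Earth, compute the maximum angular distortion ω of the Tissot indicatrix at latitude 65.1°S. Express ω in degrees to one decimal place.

Cylindrical equal-area (φ₀ = 21.9°): h = cos φ / cos 21.9° along meridians, k = cos 21.9° / cos φ along parallels; h·k = 1.
At 65.1°: h = 0.4538, k = 2.204; principal scales a = 2.204, b = 0.4538.
sin(ω/2) = (a − b)/(a + b) = 1.750/2.657 = 0.6585, so ω = 2 arcsin(0.6585) ≈ 82.4°.

82.4°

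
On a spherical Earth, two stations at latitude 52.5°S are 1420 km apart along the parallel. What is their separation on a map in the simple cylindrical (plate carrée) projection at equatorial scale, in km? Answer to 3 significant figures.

2330 km

Plate carrée maps x = Rλ, y = Rφ. The meridian scale is h = 1 and the parallel scale is k = 1/cos φ = sec φ.
Along the parallel, k = sec 52.5° = 1/0.6088 = 1.643.
Map distance = 1420 × 1.643 ≈ 2330 km.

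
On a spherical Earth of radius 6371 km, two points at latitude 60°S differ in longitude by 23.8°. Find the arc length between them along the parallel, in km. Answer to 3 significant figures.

Arc length along a parallel = R cos φ · Δλ (with Δλ in radians).
= 6371 × cos 60° × (23.8° × π/180) = 6371 × 0.5000 × 0.4154 ≈ 1320 km.

1320 km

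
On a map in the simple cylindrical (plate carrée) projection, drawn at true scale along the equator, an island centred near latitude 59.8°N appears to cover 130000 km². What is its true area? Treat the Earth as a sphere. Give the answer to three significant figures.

For the equirectangular projection with φ₀ = 0 (plate carrée), h = 1 along meridians and k = sec φ along parallels.
Areal scale = h·k = 1 × sec φ; at 59.8°, h = 1.000, k = 1.988, so h·k = 1.988.
True area = apparent / (areal scale) = 130000 / 1.988 ≈ 65400 km².

65400 km²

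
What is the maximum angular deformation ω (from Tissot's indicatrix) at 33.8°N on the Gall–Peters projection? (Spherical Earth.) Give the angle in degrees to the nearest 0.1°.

The Gall–Peters projection is cylindrical equal-area with φ₀ = 45°. A cylindrical equal-area projection with standard parallel φ₀ has meridian scale h = cos φ / cos φ₀ and parallel scale k = cos φ₀ / cos φ (so areas are preserved, h·k = 1).
At 33.8°: h = 1.175, k = 0.8509; principal scales a = 1.175, b = 0.8509.
sin(ω/2) = (a − b)/(a + b) = 0.3243/2.026 = 0.1600, so ω = 2 arcsin(0.1600) ≈ 18.4°.

18.4°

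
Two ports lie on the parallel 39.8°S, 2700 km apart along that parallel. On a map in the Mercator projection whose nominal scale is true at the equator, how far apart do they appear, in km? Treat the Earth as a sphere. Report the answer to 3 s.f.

For Mercator, h = k = sec φ (a conformal cylindrical projection has a single point scale, 1/cos φ).
Along the parallel, k = sec 39.8° = 1/0.7683 = 1.302.
Map distance = 2700 × 1.302 ≈ 3510 km.

3510 km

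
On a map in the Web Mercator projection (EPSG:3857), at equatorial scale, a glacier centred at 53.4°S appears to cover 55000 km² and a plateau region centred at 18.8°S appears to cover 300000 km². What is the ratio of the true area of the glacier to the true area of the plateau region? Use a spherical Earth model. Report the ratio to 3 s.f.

0.0727

Since Mercator area scale is 1/cos²φ, the true area equals the apparent area multiplied by cos²φ.
True area of glacier: 55000 × cos²(53.4°) = 55000 × 0.3555 = 19550 km².
True area of plateau region: 300000 × cos²(18.8°) = 300000 × 0.8961 = 268800 km².
Ratio = 19550 / 268800 ≈ 0.0727.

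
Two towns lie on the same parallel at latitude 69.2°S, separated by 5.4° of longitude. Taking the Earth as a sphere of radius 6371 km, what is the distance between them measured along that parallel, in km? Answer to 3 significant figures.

Arc length along a parallel = R cos φ · Δλ (with Δλ in radians).
= 6371 × cos 69.2° × (5.4° × π/180) = 6371 × 0.3551 × 0.09425 ≈ 213 km.

213 km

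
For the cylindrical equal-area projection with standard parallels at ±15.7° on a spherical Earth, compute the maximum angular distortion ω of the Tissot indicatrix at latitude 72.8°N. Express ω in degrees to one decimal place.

111.7°

A cylindrical equal-area projection with standard parallel φ₀ has meridian scale h = cos φ / cos φ₀ and parallel scale k = cos φ₀ / cos φ (so areas are preserved, h·k = 1).
At 72.8°: h = 0.3072, k = 3.256; principal scales a = 3.256, b = 0.3072.
sin(ω/2) = (a − b)/(a + b) = 2.948/3.563 = 0.8276, so ω = 2 arcsin(0.8276) ≈ 111.7°.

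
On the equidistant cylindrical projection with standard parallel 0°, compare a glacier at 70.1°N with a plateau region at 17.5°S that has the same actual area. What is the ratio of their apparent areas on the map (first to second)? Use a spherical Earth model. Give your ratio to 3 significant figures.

Plate carrée maps x = Rλ, y = Rφ. The meridian scale is h = 1 and the parallel scale is k = 1/cos φ = sec φ.
Areal scale at 70.1°: h·k = 1.000 × 2.938 = 2.938.
Areal scale at 17.5°: h·k = 1.000 × 1.049 = 1.049.
Ratio = 2.938/1.049 ≈ 2.80.

2.80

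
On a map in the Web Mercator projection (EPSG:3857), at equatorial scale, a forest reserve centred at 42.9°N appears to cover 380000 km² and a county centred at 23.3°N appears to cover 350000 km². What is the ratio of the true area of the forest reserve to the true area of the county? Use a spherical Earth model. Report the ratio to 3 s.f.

0.691

On Mercator the areal scale is sec²φ, so true area = apparent × cos²φ.
True area of forest reserve: 380000 × cos²(42.9°) = 380000 × 0.5366 = 203900 km².
True area of county: 350000 × cos²(23.3°) = 350000 × 0.8435 = 295200 km².
Ratio = 203900 / 295200 ≈ 0.691.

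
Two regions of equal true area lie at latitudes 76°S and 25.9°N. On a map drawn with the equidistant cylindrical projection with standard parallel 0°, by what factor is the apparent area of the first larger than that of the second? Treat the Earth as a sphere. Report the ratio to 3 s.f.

3.72

For the equirectangular projection with φ₀ = 0 (plate carrée), h = 1 along meridians and k = sec φ along parallels.
Areal scale at 76°: h·k = 1.000 × 4.134 = 4.134.
Areal scale at 25.9°: h·k = 1.000 × 1.112 = 1.112.
Ratio = 4.134/1.112 ≈ 3.72.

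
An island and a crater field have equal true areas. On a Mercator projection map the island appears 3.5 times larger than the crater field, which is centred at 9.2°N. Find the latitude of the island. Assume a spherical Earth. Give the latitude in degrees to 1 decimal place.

Mercator areal scale is sec²φ, so apparent-area ratio = sec²φ₁ / sec²φ₂ = cos²φ₂ / cos²φ₁.
cos²φ₂ / cos²φ₁ = 3.5  ⇒  cos φ₁ = cos 9.2° / √3.5 = 0.9871/1.871 = 0.5276.
φ₁ = arccos(0.5276) ≈ 58.2°.

58.2°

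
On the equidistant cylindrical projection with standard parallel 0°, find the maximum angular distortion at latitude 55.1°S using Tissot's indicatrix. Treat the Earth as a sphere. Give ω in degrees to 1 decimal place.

31.6°

In the plate carrée (x = Rλ, y = Rφ), meridians are true-scale (h = 1) and parallels are stretched by k = sec φ.
At 55.1°: h = 1.000, k = 1.748; principal scales a = 1.748, b = 1.000.
sin(ω/2) = (a − b)/(a + b) = 0.7478/2.748 = 0.2721, so ω = 2 arcsin(0.2721) ≈ 31.6°.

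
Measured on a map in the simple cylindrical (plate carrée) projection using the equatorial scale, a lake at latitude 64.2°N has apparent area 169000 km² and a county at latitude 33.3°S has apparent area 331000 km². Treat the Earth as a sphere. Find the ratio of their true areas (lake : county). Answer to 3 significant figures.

0.266

Plate carrée has h = 1 and k = sec φ, giving areal scale sec φ; true area = (apparent area) · cos φ.
True area of lake: 169000 × cos(64.2°) = 169000 × 0.4352 = 73550 km².
True area of county: 331000 × cos(33.3°) = 331000 × 0.8358 = 276700 km².
Ratio = 73550 / 276700 ≈ 0.266.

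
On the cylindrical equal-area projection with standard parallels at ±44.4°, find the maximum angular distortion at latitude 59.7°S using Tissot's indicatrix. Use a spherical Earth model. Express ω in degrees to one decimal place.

A cylindrical equal-area projection with standard parallel φ₀ has meridian scale h = cos φ / cos φ₀ and parallel scale k = cos φ₀ / cos φ (so areas are preserved, h·k = 1).
At 59.7°: h = 0.7062, k = 1.416; principal scales a = 1.416, b = 0.7062.
sin(ω/2) = (a − b)/(a + b) = 0.7100/2.122 = 0.3345, so ω = 2 arcsin(0.3345) ≈ 39.1°.

39.1°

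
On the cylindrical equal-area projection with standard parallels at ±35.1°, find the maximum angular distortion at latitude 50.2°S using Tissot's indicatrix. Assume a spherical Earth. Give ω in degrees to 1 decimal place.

A cylindrical equal-area projection with standard parallel φ₀ has meridian scale h = cos φ / cos φ₀ and parallel scale k = cos φ₀ / cos φ (so areas are preserved, h·k = 1).
At 50.2°: h = 0.7824, k = 1.278; principal scales a = 1.278, b = 0.7824.
sin(ω/2) = (a − b)/(a + b) = 0.4958/2.061 = 0.2406, so ω = 2 arcsin(0.2406) ≈ 27.8°.

27.8°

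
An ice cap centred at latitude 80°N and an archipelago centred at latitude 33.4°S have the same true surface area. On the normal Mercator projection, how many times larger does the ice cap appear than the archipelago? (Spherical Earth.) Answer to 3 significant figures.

On Mercator, area is exaggerated by sec²φ = 1/cos²φ.
At 80°: sec²(80°) = 1/0.1736² = 33.16.
At 33.4°: sec²(33.4°) = 1/0.8348² = 1.435.
Ratio = 33.16/1.435 = cos²(33.4°)/cos²(80°) ≈ 23.1.

23.1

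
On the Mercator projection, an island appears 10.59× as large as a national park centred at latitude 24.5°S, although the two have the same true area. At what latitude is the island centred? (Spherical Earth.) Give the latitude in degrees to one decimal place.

73.8°

On Mercator, (apparent₁)/(apparent₂) = sec²φ₁ / sec²φ₂ when true areas are equal.
cos²φ₂ / cos²φ₁ = 10.59  ⇒  cos φ₁ = cos 24.5° / √10.59 = 0.9100/3.254 = 0.2796.
φ₁ = arccos(0.2796) ≈ 73.8°.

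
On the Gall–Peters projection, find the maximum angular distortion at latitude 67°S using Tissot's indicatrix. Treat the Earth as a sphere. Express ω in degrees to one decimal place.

Gall–Peters is a cylindrical equal-area projection with standard parallels at ±45°. A cylindrical equal-area projection with standard parallel φ₀ has meridian scale h = cos φ / cos φ₀ and parallel scale k = cos φ₀ / cos φ (so areas are preserved, h·k = 1).
At 67°: h = 0.5526, k = 1.810; principal scales a = 1.810, b = 0.5526.
sin(ω/2) = (a − b)/(a + b) = 1.257/2.362 = 0.5322, so ω = 2 arcsin(0.5322) ≈ 64.3°.

64.3°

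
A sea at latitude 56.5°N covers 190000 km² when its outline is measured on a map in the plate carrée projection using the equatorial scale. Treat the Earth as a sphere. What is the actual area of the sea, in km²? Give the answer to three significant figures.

105000 km²

Plate carrée maps x = Rλ, y = Rφ. The meridian scale is h = 1 and the parallel scale is k = 1/cos φ = sec φ.
Areal scale = h·k = 1 × sec φ; at 56.5°, h = 1.000, k = 1.812, so h·k = 1.812.
True area = apparent / (areal scale) = 190000 / 1.812 ≈ 105000 km².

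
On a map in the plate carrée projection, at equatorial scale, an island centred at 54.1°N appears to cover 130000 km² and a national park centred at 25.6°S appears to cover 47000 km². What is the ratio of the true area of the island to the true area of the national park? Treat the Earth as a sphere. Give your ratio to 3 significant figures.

1.80

On the plate carrée, areal scale = h·k = 1 × sec φ, so true area = apparent × cos φ.
True area of island: 130000 × cos(54.1°) = 130000 × 0.5864 = 76230 km².
True area of national park: 47000 × cos(25.6°) = 47000 × 0.9018 = 42390 km².
Ratio = 76230 / 42390 ≈ 1.80.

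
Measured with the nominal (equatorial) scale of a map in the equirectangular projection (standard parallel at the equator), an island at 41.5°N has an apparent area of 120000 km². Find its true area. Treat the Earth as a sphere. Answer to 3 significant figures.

Plate carrée maps x = Rλ, y = Rφ. The meridian scale is h = 1 and the parallel scale is k = 1/cos φ = sec φ.
Areal scale = h·k = 1 × sec φ; at 41.5°, h = 1.000, k = 1.335, so h·k = 1.335.
True area = apparent / (areal scale) = 120000 / 1.335 ≈ 89900 km².

89900 km²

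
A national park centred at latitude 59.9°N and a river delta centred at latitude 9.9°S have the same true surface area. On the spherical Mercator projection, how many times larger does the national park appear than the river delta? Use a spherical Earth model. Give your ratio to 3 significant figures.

Mercator areal scale is sec²φ.
At 59.9°: sec²(59.9°) = 1/0.5015² = 3.976.
At 9.9°: sec²(9.9°) = 1/0.9851² = 1.030.
Ratio = 3.976/1.030 = cos²(9.9°)/cos²(59.9°) ≈ 3.86.

3.86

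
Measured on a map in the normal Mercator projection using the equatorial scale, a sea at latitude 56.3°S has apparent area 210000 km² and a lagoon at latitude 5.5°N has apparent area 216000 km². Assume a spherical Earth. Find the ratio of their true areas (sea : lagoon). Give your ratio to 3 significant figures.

0.302

Since Mercator area scale is 1/cos²φ, the true area equals the apparent area multiplied by cos²φ.
True area of sea: 210000 × cos²(56.3°) = 210000 × 0.3079 = 64650 km².
True area of lagoon: 216000 × cos²(5.5°) = 216000 × 0.9908 = 214000 km².
Ratio = 64650 / 214000 ≈ 0.302.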